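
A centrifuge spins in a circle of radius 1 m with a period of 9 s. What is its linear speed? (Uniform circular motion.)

v = 2πr/T = 2π×1/9 = 0.7 m/s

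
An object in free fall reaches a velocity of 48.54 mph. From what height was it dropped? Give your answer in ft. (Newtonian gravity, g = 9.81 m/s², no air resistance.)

v = 48.54 mph × 0.44704 = 21.6993 m/s
h = v² / (2g) = 21.6993² / (2 × 9.81) = 23.999 m
h = 23.999 m / 0.3048 = 78.74 ft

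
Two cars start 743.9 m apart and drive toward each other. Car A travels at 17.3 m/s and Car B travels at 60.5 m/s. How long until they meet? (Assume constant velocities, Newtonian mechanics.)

Combined speed: v_combined = 17.3 + 60.5 = 77.8 m/s
Time to meet: t = d/v_combined = 743.9/77.8 = 9.56 s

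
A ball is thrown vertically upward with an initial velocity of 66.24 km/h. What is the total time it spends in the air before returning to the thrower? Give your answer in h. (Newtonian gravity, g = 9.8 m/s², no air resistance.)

v₀ = 66.24 km/h × 0.2777777777777778 = 18.4 m/s
t_total = 2 × v₀ / g = 2 × 18.4 / 9.8 = 3.7551 s
t_total = 3.7551 s / 3600.0 = 0.001043 h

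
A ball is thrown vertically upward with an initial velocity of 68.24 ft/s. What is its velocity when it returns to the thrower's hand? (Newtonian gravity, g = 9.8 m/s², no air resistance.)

By conservation of energy (no air resistance), the ball returns to the throw height with the same speed as launch, but directed downward.
|v_ground| = v₀ = 68.24 ft/s
v_ground = 68.24 ft/s (downward)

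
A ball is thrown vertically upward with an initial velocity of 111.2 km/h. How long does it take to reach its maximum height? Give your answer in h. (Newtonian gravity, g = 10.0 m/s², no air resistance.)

v₀ = 111.2 km/h × 0.2777777777777778 = 30.8889 m/s
t_up = v₀ / g = 30.8889 / 10.0 = 3.08889 s
t_up = 3.08889 s / 3600.0 = 0.000858 h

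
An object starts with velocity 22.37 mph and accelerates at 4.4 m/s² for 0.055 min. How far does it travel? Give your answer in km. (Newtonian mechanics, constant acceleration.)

v₀ = 22.37 mph × 0.44704 = 10.0003 m/s
t = 0.055 min × 60.0 = 3.3 s
d = v₀ × t + ½ × a × t² = 10.0003 × 3.3 + 0.5 × 4.4 × 3.3² = 56.959 m
d = 56.959 m / 1000.0 = 0.05696 km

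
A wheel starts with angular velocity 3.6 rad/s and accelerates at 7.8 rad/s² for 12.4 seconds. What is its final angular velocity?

ω = ω₀ + αt = 3.6 + 7.8 × 12.4 = 100.32 rad/s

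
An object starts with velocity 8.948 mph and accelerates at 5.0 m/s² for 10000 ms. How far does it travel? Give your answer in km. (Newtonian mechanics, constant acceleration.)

v₀ = 8.948 mph × 0.44704 = 4.00011 m/s
t = 10000 ms × 0.001 = 10.0 s
d = v₀ × t + ½ × a × t² = 4.00011 × 10.0 + 0.5 × 5.0 × 10.0² = 290.001 m
d = 290.001 m / 1000.0 = 0.29 km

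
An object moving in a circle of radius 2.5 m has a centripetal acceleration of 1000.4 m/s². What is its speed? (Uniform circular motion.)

v = √(a_c × r) = √(1000.4 × 2.5) = 50.01 m/s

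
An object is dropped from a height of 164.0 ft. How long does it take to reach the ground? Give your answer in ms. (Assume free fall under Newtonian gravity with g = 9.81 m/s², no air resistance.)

h = 164.0 ft × 0.3048 = 49.9872 m
t = √(2h/g) = √(2 × 49.9872 / 9.81) = 3.19235 s
t = 3.19235 s / 0.001 = 3192 ms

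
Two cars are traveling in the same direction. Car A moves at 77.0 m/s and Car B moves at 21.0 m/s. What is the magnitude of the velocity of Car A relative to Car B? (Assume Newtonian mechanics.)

v_rel = |v_A - v_B| = |77.0 - 21.0| = 56.0 m/s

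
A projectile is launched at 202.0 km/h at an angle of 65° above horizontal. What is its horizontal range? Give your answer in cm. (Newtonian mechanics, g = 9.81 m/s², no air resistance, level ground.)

v₀ = 202.0 km/h × 0.2777777777777778 = 56.1111 m/s
R = v₀² × sin(2θ) / g = 56.1111² × sin(2 × 65°) / 9.81 = 3148.46 × 0.766044 / 9.81 = 245.857 m
R = 245.857 m / 0.01 = 24590 cm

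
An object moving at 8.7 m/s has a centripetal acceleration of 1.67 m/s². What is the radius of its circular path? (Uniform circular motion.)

r = v²/a_c = 8.7²/1.67 = 45.32 m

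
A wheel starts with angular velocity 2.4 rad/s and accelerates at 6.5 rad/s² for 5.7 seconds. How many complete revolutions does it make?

θ = ω₀t + ½αt² = 2.4×5.7 + ½×6.5×5.7² = 119.2725 rad
Total revolutions = θ/(2π) = 119.2725/(2π) = 18.98
Complete revolutions = ⌊18.98⌋ = 18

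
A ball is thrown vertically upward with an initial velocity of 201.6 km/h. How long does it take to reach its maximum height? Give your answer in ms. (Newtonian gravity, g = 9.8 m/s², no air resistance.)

v₀ = 201.6 km/h × 0.2777777777777778 = 56.0 m/s
t_up = v₀ / g = 56.0 / 9.8 = 5.71429 s
t_up = 5.71429 s / 0.001 = 5714 ms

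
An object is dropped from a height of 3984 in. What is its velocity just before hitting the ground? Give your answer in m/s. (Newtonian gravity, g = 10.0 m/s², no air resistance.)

h = 3984 in × 0.0254 = 101.194 m
v = √(2gh) = √(2 × 10.0 × 101.194) = 44.99 m/s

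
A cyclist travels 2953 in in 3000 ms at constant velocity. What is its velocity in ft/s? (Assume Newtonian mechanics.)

d = 2953 in × 0.0254 = 75.0062 m
t = 3000 ms × 0.001 = 3.0 s
v = d / t = 75.0062 / 3.0 = 25.0021 m/s
v = 25.0021 m/s / 0.3048 = 82.03 ft/s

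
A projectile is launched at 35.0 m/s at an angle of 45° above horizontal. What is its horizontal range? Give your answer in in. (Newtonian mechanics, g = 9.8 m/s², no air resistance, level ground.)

R = v₀² × sin(2θ) / g = 35.0² × sin(2 × 45°) / 9.8 = 1225.0 × 1.0 / 9.8 = 125.0 m
R = 125.0 m / 0.0254 = 4921 in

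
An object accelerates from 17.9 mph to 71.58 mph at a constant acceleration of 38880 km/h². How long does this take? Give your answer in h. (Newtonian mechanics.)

v₀ = 17.9 mph × 0.44704 = 8.00202 m/s
v = 71.58 mph × 0.44704 = 31.9991 m/s
a = 38880 km/h² × 7.716049382716049e-05 = 3.0 m/s²
t = (v - v₀) / a = (31.9991 - 8.00202) / 3.0 = 7.99903 s
t = 7.99903 s / 3600.0 = 0.002222 h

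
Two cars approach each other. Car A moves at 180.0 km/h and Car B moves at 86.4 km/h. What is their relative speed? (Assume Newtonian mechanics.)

v_rel = v_A + v_B = 180.0 + 86.4 = 266.4 km/h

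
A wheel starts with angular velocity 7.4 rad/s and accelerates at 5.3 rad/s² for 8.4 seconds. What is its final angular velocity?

ω = ω₀ + αt = 7.4 + 5.3 × 8.4 = 51.92 rad/s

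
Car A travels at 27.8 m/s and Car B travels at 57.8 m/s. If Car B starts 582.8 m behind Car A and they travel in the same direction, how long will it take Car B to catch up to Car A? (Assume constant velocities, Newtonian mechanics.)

Relative speed: v_rel = 57.8 - 27.8 = 30.0 m/s
Time to catch: t = d₀/v_rel = 582.8/30.0 = 19.43 s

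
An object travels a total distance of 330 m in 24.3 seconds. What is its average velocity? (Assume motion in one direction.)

v_avg = Δd / Δt = 330 / 24.3 = 13.58 m/s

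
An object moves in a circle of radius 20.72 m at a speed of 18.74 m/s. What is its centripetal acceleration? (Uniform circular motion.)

a_c = v²/r = 18.74²/20.72 = 351.1876/20.72 = 16.95 m/s²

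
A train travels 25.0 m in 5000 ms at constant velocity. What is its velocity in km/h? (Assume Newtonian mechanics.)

t = 5000 ms × 0.001 = 5.0 s
v = d / t = 25.0 / 5.0 = 5.0 m/s
v = 5.0 m/s / 0.2777777777777778 = 18.0 km/h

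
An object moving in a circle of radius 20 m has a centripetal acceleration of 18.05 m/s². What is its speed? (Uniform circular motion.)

v = √(a_c × r) = √(18.05 × 20) = 19.0 m/s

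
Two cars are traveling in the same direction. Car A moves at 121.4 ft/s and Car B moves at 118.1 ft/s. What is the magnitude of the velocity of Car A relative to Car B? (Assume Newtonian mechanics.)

v_rel = |v_A - v_B| = |121.4 - 118.1| = 3.3 ft/s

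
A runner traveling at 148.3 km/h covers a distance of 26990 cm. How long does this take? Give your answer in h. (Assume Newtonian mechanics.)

d = 26990 cm × 0.01 = 269.9 m
v = 148.3 km/h × 0.2777777777777778 = 41.1944 m/s
t = d / v = 269.9 / 41.1944 = 6.55186 s
t = 6.55186 s / 3600.0 = 0.00182 h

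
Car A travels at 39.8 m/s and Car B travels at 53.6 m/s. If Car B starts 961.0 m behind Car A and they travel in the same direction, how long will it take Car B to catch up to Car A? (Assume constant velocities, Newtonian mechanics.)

Relative speed: v_rel = 53.6 - 39.8 = 13.8 m/s
Time to catch: t = d₀/v_rel = 961.0/13.8 = 69.64 s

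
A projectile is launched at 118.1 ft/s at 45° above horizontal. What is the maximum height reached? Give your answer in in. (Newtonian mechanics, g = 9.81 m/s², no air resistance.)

v₀ = 118.1 ft/s × 0.3048 = 35.9969 m/s
H = v₀² × sin²(θ) / (2g) = 35.9969² × sin(45°)² / (2 × 9.81) = 1295.78 × 0.5 / 19.62 = 33.0219 m
H = 33.0219 m / 0.0254 = 1300 in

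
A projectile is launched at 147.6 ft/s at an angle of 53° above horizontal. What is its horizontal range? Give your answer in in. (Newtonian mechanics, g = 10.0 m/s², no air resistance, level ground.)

v₀ = 147.6 ft/s × 0.3048 = 44.9885 m/s
R = v₀² × sin(2θ) / g = 44.9885² × sin(2 × 53°) / 10.0 = 2023.97 × 0.961262 / 10.0 = 194.557 m
R = 194.557 m / 0.0254 = 7660 in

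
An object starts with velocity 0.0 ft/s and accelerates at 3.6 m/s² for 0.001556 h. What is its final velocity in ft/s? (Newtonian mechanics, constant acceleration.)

v₀ = 0.0 ft/s × 0.3048 = 0.0 m/s
t = 0.001556 h × 3600.0 = 5.6016 s
v = v₀ + a × t = 0.0 + 3.6 × 5.6016 = 20.1658 m/s
v = 20.1658 m/s / 0.3048 = 66.16 ft/s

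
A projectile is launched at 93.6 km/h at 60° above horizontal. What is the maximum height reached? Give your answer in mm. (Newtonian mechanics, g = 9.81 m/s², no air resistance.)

v₀ = 93.6 km/h × 0.2777777777777778 = 26.0 m/s
H = v₀² × sin²(θ) / (2g) = 26.0² × sin(60°)² / (2 × 9.81) = 676.0 × 0.75 / 19.62 = 25.841 m
H = 25.841 m / 0.001 = 25840 mm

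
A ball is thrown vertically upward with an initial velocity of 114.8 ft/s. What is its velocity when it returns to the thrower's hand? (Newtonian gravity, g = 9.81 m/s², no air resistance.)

By conservation of energy (no air resistance), the ball returns to the throw height with the same speed as launch, but directed downward.
|v_ground| = v₀ = 114.8 ft/s
v_ground = 114.8 ft/s (downward)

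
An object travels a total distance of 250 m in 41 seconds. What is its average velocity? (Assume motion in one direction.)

v_avg = Δd / Δt = 250 / 41 = 6.1 m/s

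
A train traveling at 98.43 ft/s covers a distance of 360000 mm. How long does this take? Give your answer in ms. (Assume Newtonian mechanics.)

d = 360000 mm × 0.001 = 360.0 m
v = 98.43 ft/s × 0.3048 = 30.0015 m/s
t = d / v = 360.0 / 30.0015 = 11.9994 s
t = 11.9994 s / 0.001 = 12000 ms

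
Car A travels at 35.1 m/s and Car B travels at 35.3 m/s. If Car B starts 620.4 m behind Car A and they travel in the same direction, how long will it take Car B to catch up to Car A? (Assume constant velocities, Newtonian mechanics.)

Relative speed: v_rel = 35.3 - 35.1 = 0.2 m/s
Time to catch: t = d₀/v_rel = 620.4/0.2 = 3102.0 s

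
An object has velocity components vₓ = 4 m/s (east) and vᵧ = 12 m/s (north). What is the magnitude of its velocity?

|v| = √(vₓ² + vᵧ²) = √(4² + 12²) = √(160) = 12.65 m/s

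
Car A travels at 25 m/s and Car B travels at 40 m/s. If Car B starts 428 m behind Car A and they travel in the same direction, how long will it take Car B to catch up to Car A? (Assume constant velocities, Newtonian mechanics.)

Relative speed: v_rel = 40 - 25 = 15 m/s
Time to catch: t = d₀/v_rel = 428/15 = 28.53 s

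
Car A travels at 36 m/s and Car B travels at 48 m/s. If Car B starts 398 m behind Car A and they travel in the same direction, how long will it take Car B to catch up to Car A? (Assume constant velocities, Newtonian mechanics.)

Relative speed: v_rel = 48 - 36 = 12 m/s
Time to catch: t = d₀/v_rel = 398/12 = 33.17 s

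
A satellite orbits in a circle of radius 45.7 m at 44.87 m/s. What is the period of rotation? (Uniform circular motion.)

T = 2πr/v = 2π×45.7/44.87 = 6.4 s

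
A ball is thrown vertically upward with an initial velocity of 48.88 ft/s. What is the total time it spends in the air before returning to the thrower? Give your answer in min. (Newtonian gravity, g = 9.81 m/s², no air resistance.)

v₀ = 48.88 ft/s × 0.3048 = 14.8986 m/s
t_total = 2 × v₀ / g = 2 × 14.8986 / 9.81 = 3.03743 s
t_total = 3.03743 s / 60.0 = 0.05062 min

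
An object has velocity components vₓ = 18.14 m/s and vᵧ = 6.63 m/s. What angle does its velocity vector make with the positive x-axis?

θ = arctan(vᵧ/vₓ) = arctan(6.63/18.14) = 20.08°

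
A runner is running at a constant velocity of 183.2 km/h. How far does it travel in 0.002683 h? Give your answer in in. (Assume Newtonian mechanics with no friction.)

v = 183.2 km/h × 0.2777777777777778 = 50.8889 m/s
t = 0.002683 h × 3600.0 = 9.6588 s
d = v × t = 50.8889 × 9.6588 = 491.526 m
d = 491.526 m / 0.0254 = 19350 in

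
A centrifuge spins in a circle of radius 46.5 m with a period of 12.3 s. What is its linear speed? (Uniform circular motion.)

v = 2πr/T = 2π×46.5/12.3 = 23.75 m/s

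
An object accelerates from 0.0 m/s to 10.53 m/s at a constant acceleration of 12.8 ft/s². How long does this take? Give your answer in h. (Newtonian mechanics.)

a = 12.8 ft/s² × 0.3048 = 3.90144 m/s²
t = (v - v₀) / a = (10.53 - 0.0) / 3.90144 = 2.699 s
t = 2.699 s / 3600.0 = 0.0007497 h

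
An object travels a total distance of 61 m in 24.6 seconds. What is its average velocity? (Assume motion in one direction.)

v_avg = Δd / Δt = 61 / 24.6 = 2.48 m/s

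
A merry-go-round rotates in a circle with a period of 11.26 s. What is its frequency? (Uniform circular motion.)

f = 1/T = 1/11.26 = 0.0888 Hz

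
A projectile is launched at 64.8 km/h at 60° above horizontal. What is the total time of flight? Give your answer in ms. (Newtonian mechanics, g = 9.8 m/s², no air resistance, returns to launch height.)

v₀ = 64.8 km/h × 0.2777777777777778 = 18.0 m/s
T = 2 × v₀ × sin(θ) / g = 2 × 18.0 × sin(60°) / 9.8 = 2 × 18.0 × 0.866025 / 9.8 = 3.18132 s
T = 3.18132 s / 0.001 = 3181 ms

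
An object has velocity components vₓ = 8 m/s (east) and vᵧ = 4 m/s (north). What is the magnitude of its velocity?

|v| = √(vₓ² + vᵧ²) = √(8² + 4²) = √(80) = 8.94 m/s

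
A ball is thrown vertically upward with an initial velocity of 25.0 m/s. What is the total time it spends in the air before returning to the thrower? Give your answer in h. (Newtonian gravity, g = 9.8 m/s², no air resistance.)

t_total = 2 × v₀ / g = 2 × 25.0 / 9.8 = 5.10204 s
t_total = 5.10204 s / 3600.0 = 0.001417 h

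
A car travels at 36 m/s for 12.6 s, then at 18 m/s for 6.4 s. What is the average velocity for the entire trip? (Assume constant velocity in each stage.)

d₁ = v₁t₁ = 36 × 12.6 = 453.6 m
d₂ = v₂t₂ = 18 × 6.4 = 115.2 m
d_total = 568.8 m, t_total = 19.0 s
v_avg = d_total/t_total = 568.8/19.0 = 29.94 m/s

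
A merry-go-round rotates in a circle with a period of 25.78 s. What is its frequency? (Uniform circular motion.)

f = 1/T = 1/25.78 = 0.0388 Hz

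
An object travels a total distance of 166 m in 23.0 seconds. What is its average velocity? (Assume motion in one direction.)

v_avg = Δd / Δt = 166 / 23.0 = 7.22 m/s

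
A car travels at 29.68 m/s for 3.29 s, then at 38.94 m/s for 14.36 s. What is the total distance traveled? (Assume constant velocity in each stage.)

d₁ = v₁t₁ = 29.68 × 3.29 = 97.6472 m
d₂ = v₂t₂ = 38.94 × 14.36 = 559.1784 m
d_total = 97.6472 + 559.1784 = 656.83 m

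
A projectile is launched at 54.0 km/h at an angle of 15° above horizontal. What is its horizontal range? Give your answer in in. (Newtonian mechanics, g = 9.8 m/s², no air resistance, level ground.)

v₀ = 54.0 km/h × 0.2777777777777778 = 15.0 m/s
R = v₀² × sin(2θ) / g = 15.0² × sin(2 × 15°) / 9.8 = 225.0 × 0.5 / 9.8 = 11.4796 m
R = 11.4796 m / 0.0254 = 452.0 in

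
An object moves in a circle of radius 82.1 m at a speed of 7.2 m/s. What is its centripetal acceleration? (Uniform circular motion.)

a_c = v²/r = 7.2²/82.1 = 51.84/82.1 = 0.63 m/s²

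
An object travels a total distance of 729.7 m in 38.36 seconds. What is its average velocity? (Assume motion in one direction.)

v_avg = Δd / Δt = 729.7 / 38.36 = 19.02 m/s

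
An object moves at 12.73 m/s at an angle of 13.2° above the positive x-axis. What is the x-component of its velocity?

vₓ = v cos(θ) = 12.73 × cos(13.2°) = 12.39 m/s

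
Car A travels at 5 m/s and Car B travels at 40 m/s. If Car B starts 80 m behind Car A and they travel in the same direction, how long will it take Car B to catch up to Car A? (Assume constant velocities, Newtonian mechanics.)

Relative speed: v_rel = 40 - 5 = 35 m/s
Time to catch: t = d₀/v_rel = 80/35 = 2.29 s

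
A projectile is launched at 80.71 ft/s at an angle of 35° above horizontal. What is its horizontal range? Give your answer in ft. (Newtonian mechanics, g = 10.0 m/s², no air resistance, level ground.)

v₀ = 80.71 ft/s × 0.3048 = 24.6004 m/s
R = v₀² × sin(2θ) / g = 24.6004² × sin(2 × 35°) / 10.0 = 605.18 × 0.939693 / 10.0 = 56.8683 m
R = 56.8683 m / 0.3048 = 186.6 ft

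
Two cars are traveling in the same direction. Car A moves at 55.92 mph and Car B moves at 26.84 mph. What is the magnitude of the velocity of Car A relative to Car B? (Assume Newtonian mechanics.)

v_rel = |v_A - v_B| = |55.92 - 26.84| = 29.08 mph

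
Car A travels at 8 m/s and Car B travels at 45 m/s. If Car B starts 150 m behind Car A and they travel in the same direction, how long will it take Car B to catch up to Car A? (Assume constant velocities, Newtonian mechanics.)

Relative speed: v_rel = 45 - 8 = 37 m/s
Time to catch: t = d₀/v_rel = 150/37 = 4.05 s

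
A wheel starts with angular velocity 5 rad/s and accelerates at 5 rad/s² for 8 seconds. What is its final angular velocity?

ω = ω₀ + αt = 5 + 5 × 8 = 45 rad/s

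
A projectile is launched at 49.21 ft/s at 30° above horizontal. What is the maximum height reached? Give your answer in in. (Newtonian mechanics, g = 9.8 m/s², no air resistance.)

v₀ = 49.21 ft/s × 0.3048 = 14.9992 m/s
H = v₀² × sin²(θ) / (2g) = 14.9992² × sin(30°)² / (2 × 9.8) = 224.976 × 0.25 / 19.6 = 2.86959 m
H = 2.86959 m / 0.0254 = 113.0 in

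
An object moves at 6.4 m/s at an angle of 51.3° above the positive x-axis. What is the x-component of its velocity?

vₓ = v cos(θ) = 6.4 × cos(51.3°) = 4.0 m/s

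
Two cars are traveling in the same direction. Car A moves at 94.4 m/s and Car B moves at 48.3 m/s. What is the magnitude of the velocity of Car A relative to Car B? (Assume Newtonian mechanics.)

v_rel = |v_A - v_B| = |94.4 - 48.3| = 46.1 m/s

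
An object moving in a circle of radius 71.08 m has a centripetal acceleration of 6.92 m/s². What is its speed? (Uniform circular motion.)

v = √(a_c × r) = √(6.92 × 71.08) = 22.18 m/s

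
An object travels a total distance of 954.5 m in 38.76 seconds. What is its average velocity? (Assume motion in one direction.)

v_avg = Δd / Δt = 954.5 / 38.76 = 24.63 m/s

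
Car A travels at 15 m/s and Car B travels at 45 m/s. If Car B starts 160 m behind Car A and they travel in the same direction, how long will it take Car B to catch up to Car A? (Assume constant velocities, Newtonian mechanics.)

Relative speed: v_rel = 45 - 15 = 30 m/s
Time to catch: t = d₀/v_rel = 160/30 = 5.33 s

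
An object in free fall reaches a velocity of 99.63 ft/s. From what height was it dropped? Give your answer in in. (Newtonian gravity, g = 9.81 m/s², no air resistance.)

v = 99.63 ft/s × 0.3048 = 30.3672 m/s
h = v² / (2g) = 30.3672² / (2 × 9.81) = 47.0014 m
h = 47.0014 m / 0.0254 = 1850 in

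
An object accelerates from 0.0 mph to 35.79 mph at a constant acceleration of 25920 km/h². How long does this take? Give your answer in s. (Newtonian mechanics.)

v₀ = 0.0 mph × 0.44704 = 0.0 m/s
v = 35.79 mph × 0.44704 = 15.9996 m/s
a = 25920 km/h² × 7.716049382716049e-05 = 2.0 m/s²
t = (v - v₀) / a = (15.9996 - 0.0) / 2.0 = 8.0 s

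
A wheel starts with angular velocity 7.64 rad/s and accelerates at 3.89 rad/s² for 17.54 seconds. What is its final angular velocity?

ω = ω₀ + αt = 7.64 + 3.89 × 17.54 = 75.87 rad/s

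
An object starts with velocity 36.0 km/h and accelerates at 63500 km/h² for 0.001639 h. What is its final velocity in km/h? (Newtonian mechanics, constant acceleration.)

v₀ = 36.0 km/h × 0.2777777777777778 = 10.0 m/s
a = 63500 km/h² × 7.716049382716049e-05 = 4.89969 m/s²
t = 0.001639 h × 3600.0 = 5.9004 s
v = v₀ + a × t = 10.0 + 4.89969 × 5.9004 = 38.9101 m/s
v = 38.9101 m/s / 0.2777777777777778 = 140.1 km/h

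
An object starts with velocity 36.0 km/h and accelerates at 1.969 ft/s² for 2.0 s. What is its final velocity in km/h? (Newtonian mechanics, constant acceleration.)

v₀ = 36.0 km/h × 0.2777777777777778 = 10.0 m/s
a = 1.969 ft/s² × 0.3048 = 0.600151 m/s²
v = v₀ + a × t = 10.0 + 0.600151 × 2.0 = 11.2003 m/s
v = 11.2003 m/s / 0.2777777777777778 = 40.32 km/h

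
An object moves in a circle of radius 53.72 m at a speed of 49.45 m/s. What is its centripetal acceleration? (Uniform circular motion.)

a_c = v²/r = 49.45²/53.72 = 2445.3025/53.72 = 45.52 m/s²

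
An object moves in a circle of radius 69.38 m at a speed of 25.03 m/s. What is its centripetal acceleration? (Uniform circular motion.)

a_c = v²/r = 25.03²/69.38 = 626.5009/69.38 = 9.03 m/s²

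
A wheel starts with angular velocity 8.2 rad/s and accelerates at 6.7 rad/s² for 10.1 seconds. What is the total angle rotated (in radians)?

θ = ω₀t + ½αt² = 8.2×10.1 + ½×6.7×10.1² = 424.55 rad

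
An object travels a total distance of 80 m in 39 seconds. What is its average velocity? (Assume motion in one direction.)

v_avg = Δd / Δt = 80 / 39 = 2.05 m/s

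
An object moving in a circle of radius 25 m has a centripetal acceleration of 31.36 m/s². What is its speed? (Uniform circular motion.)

v = √(a_c × r) = √(31.36 × 25) = 28.0 m/s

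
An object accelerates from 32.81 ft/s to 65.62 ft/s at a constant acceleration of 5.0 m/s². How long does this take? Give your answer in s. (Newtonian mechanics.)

v₀ = 32.81 ft/s × 0.3048 = 10.0005 m/s
v = 65.62 ft/s × 0.3048 = 20.001 m/s
t = (v - v₀) / a = (20.001 - 10.0005) / 5.0 = 2.0 s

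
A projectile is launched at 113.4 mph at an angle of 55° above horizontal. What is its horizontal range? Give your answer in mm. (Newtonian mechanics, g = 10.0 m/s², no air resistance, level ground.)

v₀ = 113.4 mph × 0.44704 = 50.6943 m/s
R = v₀² × sin(2θ) / g = 50.6943² × sin(2 × 55°) / 10.0 = 2569.91 × 0.939693 / 10.0 = 241.493 m
R = 241.493 m / 0.001 = 241500 mm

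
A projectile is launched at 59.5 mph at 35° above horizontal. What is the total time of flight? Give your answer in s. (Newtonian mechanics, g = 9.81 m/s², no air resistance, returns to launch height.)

v₀ = 59.5 mph × 0.44704 = 26.5989 m/s
T = 2 × v₀ × sin(θ) / g = 2 × 26.5989 × sin(35°) / 9.81 = 2 × 26.5989 × 0.573576 / 9.81 = 3.11 s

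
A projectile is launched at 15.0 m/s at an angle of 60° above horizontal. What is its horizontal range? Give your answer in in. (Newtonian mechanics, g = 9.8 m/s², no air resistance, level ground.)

R = v₀² × sin(2θ) / g = 15.0² × sin(2 × 60°) / 9.8 = 225.0 × 0.866025 / 9.8 = 19.8832 m
R = 19.8832 m / 0.0254 = 782.8 in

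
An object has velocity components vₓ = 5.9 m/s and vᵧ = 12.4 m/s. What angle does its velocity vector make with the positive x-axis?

θ = arctan(vᵧ/vₓ) = arctan(12.4/5.9) = 64.55°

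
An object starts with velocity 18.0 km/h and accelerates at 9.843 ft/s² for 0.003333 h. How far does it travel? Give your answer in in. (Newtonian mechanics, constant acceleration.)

v₀ = 18.0 km/h × 0.2777777777777778 = 5.0 m/s
a = 9.843 ft/s² × 0.3048 = 3.00015 m/s²
t = 0.003333 h × 3600.0 = 11.9988 s
d = v₀ × t + ½ × a × t² = 5.0 × 11.9988 + 0.5 × 3.00015 × 11.9988² = 275.962 m
d = 275.962 m / 0.0254 = 10860 in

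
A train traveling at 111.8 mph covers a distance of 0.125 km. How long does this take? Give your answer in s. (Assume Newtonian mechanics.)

d = 0.125 km × 1000.0 = 125.0 m
v = 111.8 mph × 0.44704 = 49.9791 m/s
t = d / v = 125.0 / 49.9791 = 2.501 s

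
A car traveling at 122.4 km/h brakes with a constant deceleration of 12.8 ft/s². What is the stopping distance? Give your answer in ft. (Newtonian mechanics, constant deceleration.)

v₀ = 122.4 km/h × 0.2777777777777778 = 34.0 m/s
a = 12.8 ft/s² × 0.3048 = 3.90144 m/s²
d = v₀² / (2a) = 34.0² / (2 × 3.90144) = 1156.0 / 7.80288 = 148.15 m
d = 148.15 m / 0.3048 = 486.1 ft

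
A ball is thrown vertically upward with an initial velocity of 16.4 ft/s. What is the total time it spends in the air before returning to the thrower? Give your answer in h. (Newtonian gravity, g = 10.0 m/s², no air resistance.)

v₀ = 16.4 ft/s × 0.3048 = 4.99872 m/s
t_total = 2 × v₀ / g = 2 × 4.99872 / 10.0 = 0.999744 s
t_total = 0.999744 s / 3600.0 = 0.0002777 h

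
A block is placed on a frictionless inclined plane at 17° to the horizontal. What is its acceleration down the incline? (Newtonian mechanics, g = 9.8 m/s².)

a = g sin(θ) = 9.8 × sin(17°) = 9.8 × 0.2924 = 2.87 m/s²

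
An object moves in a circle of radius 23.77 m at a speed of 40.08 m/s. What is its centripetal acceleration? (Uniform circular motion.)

a_c = v²/r = 40.08²/23.77 = 1606.4064/23.77 = 67.58 m/s²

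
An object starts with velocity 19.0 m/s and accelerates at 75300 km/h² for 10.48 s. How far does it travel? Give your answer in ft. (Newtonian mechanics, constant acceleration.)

a = 75300 km/h² × 7.716049382716049e-05 = 5.81019 m/s²
d = v₀ × t + ½ × a × t² = 19.0 × 10.48 + 0.5 × 5.81019 × 10.48² = 518.188 m
d = 518.188 m / 0.3048 = 1700 ft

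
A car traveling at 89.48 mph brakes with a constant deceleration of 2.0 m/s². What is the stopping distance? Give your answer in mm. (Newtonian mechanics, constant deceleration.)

v₀ = 89.48 mph × 0.44704 = 40.0011 m/s
d = v₀² / (2a) = 40.0011² / (2 × 2.0) = 1600.09 / 4.0 = 400.022 m
d = 400.022 m / 0.001 = 400000 mm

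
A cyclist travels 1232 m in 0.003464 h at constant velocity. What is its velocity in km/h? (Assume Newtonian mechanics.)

t = 0.003464 h × 3600.0 = 12.4704 s
v = d / t = 1232 / 12.4704 = 98.7939 m/s
v = 98.7939 m/s / 0.2777777777777778 = 355.7 km/h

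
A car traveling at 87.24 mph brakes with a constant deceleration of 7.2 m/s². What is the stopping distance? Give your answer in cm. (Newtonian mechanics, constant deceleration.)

v₀ = 87.24 mph × 0.44704 = 38.9998 m/s
d = v₀² / (2a) = 38.9998² / (2 × 7.2) = 1520.98 / 14.4 = 105.624 m
d = 105.624 m / 0.01 = 10560 cm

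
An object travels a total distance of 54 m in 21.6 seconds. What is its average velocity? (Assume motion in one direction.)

v_avg = Δd / Δt = 54 / 21.6 = 2.5 m/s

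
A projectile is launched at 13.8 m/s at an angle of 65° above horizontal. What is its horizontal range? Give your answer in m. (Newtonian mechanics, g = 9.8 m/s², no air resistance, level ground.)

R = v₀² × sin(2θ) / g = 13.8² × sin(2 × 65°) / 9.8 = 190.44 × 0.766044 / 9.8 = 14.89 m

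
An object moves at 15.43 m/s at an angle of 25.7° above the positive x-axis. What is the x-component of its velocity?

vₓ = v cos(θ) = 15.43 × cos(25.7°) = 13.9 m/s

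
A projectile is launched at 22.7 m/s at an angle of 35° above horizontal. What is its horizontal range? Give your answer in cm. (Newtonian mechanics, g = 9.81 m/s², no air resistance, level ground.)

R = v₀² × sin(2θ) / g = 22.7² × sin(2 × 35°) / 9.81 = 515.29 × 0.939693 / 9.81 = 49.3593 m
R = 49.3593 m / 0.01 = 4936 cm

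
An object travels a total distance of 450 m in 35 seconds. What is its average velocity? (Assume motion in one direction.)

v_avg = Δd / Δt = 450 / 35 = 12.86 m/s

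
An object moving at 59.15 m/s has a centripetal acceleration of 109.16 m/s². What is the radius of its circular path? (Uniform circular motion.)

r = v²/a_c = 59.15²/109.16 = 32.05 m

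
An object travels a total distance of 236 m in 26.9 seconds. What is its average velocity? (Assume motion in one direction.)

v_avg = Δd / Δt = 236 / 26.9 = 8.77 m/s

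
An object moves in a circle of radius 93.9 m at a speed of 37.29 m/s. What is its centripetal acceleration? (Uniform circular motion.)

a_c = v²/r = 37.29²/93.9 = 1390.5441/93.9 = 14.81 m/s²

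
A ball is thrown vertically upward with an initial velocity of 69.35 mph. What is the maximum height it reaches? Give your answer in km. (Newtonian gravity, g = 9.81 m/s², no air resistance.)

v₀ = 69.35 mph × 0.44704 = 31.0022 m/s
h_max = v₀² / (2g) = 31.0022² / (2 × 9.81) = 961.136 / 19.62 = 48.9876 m
h_max = 48.9876 m / 1000.0 = 0.04899 km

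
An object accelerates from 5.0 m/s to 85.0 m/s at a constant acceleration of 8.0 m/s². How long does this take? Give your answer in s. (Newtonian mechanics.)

t = (v - v₀) / a = (85.0 - 5.0) / 8.0 = 10.0 s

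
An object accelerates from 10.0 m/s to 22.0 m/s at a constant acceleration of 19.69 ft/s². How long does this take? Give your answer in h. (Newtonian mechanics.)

a = 19.69 ft/s² × 0.3048 = 6.00151 m/s²
t = (v - v₀) / a = (22.0 - 10.0) / 6.00151 = 1.9995 s
t = 1.9995 s / 3600.0 = 0.0005554 h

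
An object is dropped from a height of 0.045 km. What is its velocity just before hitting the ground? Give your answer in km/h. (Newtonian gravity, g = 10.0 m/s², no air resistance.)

h = 0.045 km × 1000.0 = 45.0 m
v = √(2gh) = √(2 × 10.0 × 45.0) = 30.0 m/s
v = 30.0 m/s / 0.2777777777777778 = 108.0 km/h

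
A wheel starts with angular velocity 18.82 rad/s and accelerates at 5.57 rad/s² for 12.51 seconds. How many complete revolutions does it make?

θ = ω₀t + ½αt² = 18.82×12.51 + ½×5.57×12.51² = 671.2909785 rad
Total revolutions = θ/(2π) = 671.2909785/(2π) = 106.84
Complete revolutions = ⌊106.84⌋ = 106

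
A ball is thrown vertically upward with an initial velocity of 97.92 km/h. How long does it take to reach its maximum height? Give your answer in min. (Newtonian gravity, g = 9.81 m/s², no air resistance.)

v₀ = 97.92 km/h × 0.2777777777777778 = 27.2 m/s
t_up = v₀ / g = 27.2 / 9.81 = 2.77268 s
t_up = 2.77268 s / 60.0 = 0.04621 min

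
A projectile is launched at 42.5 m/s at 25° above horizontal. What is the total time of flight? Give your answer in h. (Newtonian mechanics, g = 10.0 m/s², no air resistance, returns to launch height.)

T = 2 × v₀ × sin(θ) / g = 2 × 42.5 × sin(25°) / 10.0 = 2 × 42.5 × 0.422618 / 10.0 = 3.59225 s
T = 3.59225 s / 3600.0 = 0.0009978 h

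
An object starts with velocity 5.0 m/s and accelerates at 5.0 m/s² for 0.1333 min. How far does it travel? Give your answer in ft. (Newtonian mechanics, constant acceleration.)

t = 0.1333 min × 60.0 = 7.998 s
d = v₀ × t + ½ × a × t² = 5.0 × 7.998 + 0.5 × 5.0 × 7.998² = 199.91 m
d = 199.91 m / 0.3048 = 655.9 ft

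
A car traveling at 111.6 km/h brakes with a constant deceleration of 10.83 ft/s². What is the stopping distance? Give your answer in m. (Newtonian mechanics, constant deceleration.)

v₀ = 111.6 km/h × 0.2777777777777778 = 31.0 m/s
a = 10.83 ft/s² × 0.3048 = 3.30098 m/s²
d = v₀² / (2a) = 31.0² / (2 × 3.30098) = 961.0 / 6.60196 = 145.6 m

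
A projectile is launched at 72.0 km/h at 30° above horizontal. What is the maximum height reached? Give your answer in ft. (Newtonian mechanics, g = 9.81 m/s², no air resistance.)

v₀ = 72.0 km/h × 0.2777777777777778 = 20.0 m/s
H = v₀² × sin²(θ) / (2g) = 20.0² × sin(30°)² / (2 × 9.81) = 400.0 × 0.25 / 19.62 = 5.09684 m
H = 5.09684 m / 0.3048 = 16.72 ft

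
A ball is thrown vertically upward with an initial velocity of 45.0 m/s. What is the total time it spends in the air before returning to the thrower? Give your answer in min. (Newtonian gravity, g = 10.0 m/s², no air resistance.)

t_total = 2 × v₀ / g = 2 × 45.0 / 10.0 = 9.0 s
t_total = 9.0 s / 60.0 = 0.15 min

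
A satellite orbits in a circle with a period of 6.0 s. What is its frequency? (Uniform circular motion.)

f = 1/T = 1/6.0 = 0.1667 Hz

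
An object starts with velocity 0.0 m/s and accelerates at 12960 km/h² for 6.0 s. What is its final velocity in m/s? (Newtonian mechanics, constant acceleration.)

a = 12960 km/h² × 7.716049382716049e-05 = 1.0 m/s²
v = v₀ + a × t = 0.0 + 1.0 × 6.0 = 6.0 m/s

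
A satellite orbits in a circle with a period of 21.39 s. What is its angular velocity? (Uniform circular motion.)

ω = 2π/T = 2π/21.39 = 0.2937 rad/s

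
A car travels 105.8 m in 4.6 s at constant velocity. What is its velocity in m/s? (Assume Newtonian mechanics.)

v = d / t = 105.8 / 4.6 = 23.0 m/s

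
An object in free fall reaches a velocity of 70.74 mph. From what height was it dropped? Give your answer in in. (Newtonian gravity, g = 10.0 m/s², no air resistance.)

v = 70.74 mph × 0.44704 = 31.6236 m/s
h = v² / (2g) = 31.6236² / (2 × 10.0) = 50.0026 m
h = 50.0026 m / 0.0254 = 1969 in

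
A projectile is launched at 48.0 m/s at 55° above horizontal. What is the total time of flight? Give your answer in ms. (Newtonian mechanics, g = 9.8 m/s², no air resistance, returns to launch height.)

T = 2 × v₀ × sin(θ) / g = 2 × 48.0 × sin(55°) / 9.8 = 2 × 48.0 × 0.819152 / 9.8 = 8.02435 s
T = 8.02435 s / 0.001 = 8024 ms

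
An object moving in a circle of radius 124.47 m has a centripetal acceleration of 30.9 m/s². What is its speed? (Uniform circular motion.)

v = √(a_c × r) = √(30.9 × 124.47) = 62.02 m/s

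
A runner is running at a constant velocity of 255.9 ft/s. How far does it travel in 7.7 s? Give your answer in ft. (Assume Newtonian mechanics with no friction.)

v = 255.9 ft/s × 0.3048 = 77.9983 m/s
d = v × t = 77.9983 × 7.7 = 600.587 m
d = 600.587 m / 0.3048 = 1970 ft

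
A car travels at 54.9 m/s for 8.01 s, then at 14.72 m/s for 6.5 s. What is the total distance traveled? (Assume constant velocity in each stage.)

d₁ = v₁t₁ = 54.9 × 8.01 = 439.749 m
d₂ = v₂t₂ = 14.72 × 6.5 = 95.68 m
d_total = 439.749 + 95.68 = 535.43 m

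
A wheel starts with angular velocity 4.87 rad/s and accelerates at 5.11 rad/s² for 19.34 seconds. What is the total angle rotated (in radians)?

θ = ω₀t + ½αt² = 4.87×19.34 + ½×5.11×19.34² = 1049.85 rad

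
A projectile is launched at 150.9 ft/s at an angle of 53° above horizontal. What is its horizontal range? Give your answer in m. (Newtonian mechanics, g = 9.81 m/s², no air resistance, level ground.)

v₀ = 150.9 ft/s × 0.3048 = 45.9943 m/s
R = v₀² × sin(2θ) / g = 45.9943² × sin(2 × 53°) / 9.81 = 2115.48 × 0.961262 / 9.81 = 207.3 m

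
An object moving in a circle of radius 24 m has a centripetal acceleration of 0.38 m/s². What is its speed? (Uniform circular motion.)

v = √(a_c × r) = √(0.38 × 24) = 3.02 m/s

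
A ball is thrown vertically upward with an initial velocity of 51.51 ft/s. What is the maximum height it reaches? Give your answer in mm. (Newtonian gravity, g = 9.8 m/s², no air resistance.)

v₀ = 51.51 ft/s × 0.3048 = 15.7002 m/s
h_max = v₀² / (2g) = 15.7002² / (2 × 9.8) = 246.496 / 19.6 = 12.5763 m
h_max = 12.5763 m / 0.001 = 12580 mm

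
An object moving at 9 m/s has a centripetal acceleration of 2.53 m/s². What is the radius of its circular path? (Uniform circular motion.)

r = v²/a_c = 9²/2.53 = 32.02 m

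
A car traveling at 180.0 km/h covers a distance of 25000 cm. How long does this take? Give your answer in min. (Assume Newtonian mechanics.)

d = 25000 cm × 0.01 = 250.0 m
v = 180.0 km/h × 0.2777777777777778 = 50.0 m/s
t = d / v = 250.0 / 50.0 = 5.0 s
t = 5.0 s / 60.0 = 0.08333 min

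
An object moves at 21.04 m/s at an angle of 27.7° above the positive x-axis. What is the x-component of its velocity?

vₓ = v cos(θ) = 21.04 × cos(27.7°) = 18.63 m/s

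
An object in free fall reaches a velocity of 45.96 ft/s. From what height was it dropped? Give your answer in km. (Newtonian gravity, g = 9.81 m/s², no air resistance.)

v = 45.96 ft/s × 0.3048 = 14.0086 m/s
h = v² / (2g) = 14.0086² / (2 × 9.81) = 10.0021 m
h = 10.0021 m / 1000.0 = 0.01 km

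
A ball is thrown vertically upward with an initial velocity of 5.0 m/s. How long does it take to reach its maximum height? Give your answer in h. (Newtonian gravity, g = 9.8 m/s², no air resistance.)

t_up = v₀ / g = 5.0 / 9.8 = 0.510204 s
t_up = 0.510204 s / 3600.0 = 0.0001417 h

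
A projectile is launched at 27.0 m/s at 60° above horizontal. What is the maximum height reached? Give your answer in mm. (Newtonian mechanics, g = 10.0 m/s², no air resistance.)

H = v₀² × sin²(θ) / (2g) = 27.0² × sin(60°)² / (2 × 10.0) = 729.0 × 0.75 / 20.0 = 27.3375 m
H = 27.3375 m / 0.001 = 27340 mm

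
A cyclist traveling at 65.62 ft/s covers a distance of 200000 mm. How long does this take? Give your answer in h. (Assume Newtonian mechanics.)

d = 200000 mm × 0.001 = 200.0 m
v = 65.62 ft/s × 0.3048 = 20.001 m/s
t = d / v = 200.0 / 20.001 = 9.9995 s
t = 9.9995 s / 3600.0 = 0.002778 h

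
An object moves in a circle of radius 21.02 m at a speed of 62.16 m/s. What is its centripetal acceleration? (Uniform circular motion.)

a_c = v²/r = 62.16²/21.02 = 3863.8656/21.02 = 183.82 m/s²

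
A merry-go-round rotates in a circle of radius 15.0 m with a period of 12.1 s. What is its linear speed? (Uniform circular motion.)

v = 2πr/T = 2π×15.0/12.1 = 7.79 m/s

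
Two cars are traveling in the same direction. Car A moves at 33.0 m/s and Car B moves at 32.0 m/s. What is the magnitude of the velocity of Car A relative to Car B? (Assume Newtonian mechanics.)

v_rel = |v_A - v_B| = |33.0 - 32.0| = 1.0 m/s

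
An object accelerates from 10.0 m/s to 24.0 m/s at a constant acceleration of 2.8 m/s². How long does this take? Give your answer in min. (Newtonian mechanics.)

t = (v - v₀) / a = (24.0 - 10.0) / 2.8 = 5.0 s
t = 5.0 s / 60.0 = 0.08333 min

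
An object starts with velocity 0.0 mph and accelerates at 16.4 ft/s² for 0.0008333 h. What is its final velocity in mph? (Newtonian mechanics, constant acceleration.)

v₀ = 0.0 mph × 0.44704 = 0.0 m/s
a = 16.4 ft/s² × 0.3048 = 4.99872 m/s²
t = 0.0008333 h × 3600.0 = 2.99988 s
v = v₀ + a × t = 0.0 + 4.99872 × 2.99988 = 14.9956 m/s
v = 14.9956 m/s / 0.44704 = 33.54 mph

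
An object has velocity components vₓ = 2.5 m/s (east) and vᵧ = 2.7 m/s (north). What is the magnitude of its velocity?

|v| = √(vₓ² + vᵧ²) = √(2.5² + 2.7²) = √(13.54) = 3.68 m/s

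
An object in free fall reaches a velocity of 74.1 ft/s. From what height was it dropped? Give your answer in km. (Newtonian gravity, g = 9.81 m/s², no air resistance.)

v = 74.1 ft/s × 0.3048 = 22.5857 m/s
h = v² / (2g) = 22.5857² / (2 × 9.81) = 25.9997 m
h = 25.9997 m / 1000.0 = 0.026 km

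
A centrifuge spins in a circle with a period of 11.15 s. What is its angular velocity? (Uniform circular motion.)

ω = 2π/T = 2π/11.15 = 0.5635 rad/s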